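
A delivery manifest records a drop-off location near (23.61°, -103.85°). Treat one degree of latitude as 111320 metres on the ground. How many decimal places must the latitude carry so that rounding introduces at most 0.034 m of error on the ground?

7

One degree of latitude covers 111320 m.
N decimal places → at most half a unit in the last place, 0.5 × 10⁻ᴺ° = 111320/2 × 10⁻ᴺ m.
Setting 55660 × 10⁻ᴺ ≤ 0.034 gives 10ᴺ ≥ 1.637e+06, i.e. N ≥ 6.21.
So 7 decimal places suffice (0.00557 m); 6 would allow up to 0.0557 m.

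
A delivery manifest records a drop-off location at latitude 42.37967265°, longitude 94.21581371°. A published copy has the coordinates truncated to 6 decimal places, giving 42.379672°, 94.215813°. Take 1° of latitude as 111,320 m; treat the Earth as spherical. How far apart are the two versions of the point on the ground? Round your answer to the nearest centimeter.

Δlat = 42.37967265 − 42.379672 = +0.00000065°; Δlon = 94.21581371 − 94.215813 = +0.00000071°.
N–S: 0.00000065° × 111320 m/° = 0.072358 m.
E–W at 42.3797°: 0.00000071° × 111320 × cos 42.3797° = 0.00000071 × 111320 × 0.7387 ≈ 0.0583843 m.
Distance: √(0.072358² + 0.0583843²) ≈ 0.0929753 m.
That is 0.0929753 m = 9.2975 cm.

9 centimeters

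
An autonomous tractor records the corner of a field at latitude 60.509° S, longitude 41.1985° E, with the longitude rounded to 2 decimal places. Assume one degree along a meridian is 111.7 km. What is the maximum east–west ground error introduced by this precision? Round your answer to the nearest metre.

275 metres

Rounding to 2 decimal places leaves the longitude within ±0.005° of the true value.
One degree of longitude at 60.509° is 111700 × cos 60.509° ≈ 111700 × 0.4923 = 54988.4 m.
So at most 0.005° × 54988.4 ≈ 274.942 m east–west.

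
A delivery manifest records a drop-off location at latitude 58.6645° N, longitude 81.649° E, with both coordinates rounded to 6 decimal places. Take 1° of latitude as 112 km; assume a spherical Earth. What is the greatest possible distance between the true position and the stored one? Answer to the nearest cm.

Rounding to 6 decimal places leaves each coordinate within ±5e-07° of the true value.
North–south component: 5e-07° × 112000 = 0.056 m.
East–west component at 58.6645°: 5e-07° × 112000 × cos 58.6645° ≈ 5e-07 × 58245.4 ≈ 0.0291227 m.
Combining orthogonally: (0.056² + 0.0291227²)^½ ≈ 0.06312 m.
That is 0.06312 m = 6.312 cm.

6 cm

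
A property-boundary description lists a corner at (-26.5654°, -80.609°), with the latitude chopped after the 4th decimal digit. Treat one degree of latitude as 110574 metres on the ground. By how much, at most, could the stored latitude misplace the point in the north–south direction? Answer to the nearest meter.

Truncating at 4 decimal places can drop up to a full unit in the last place, so the latitude may be off by as much as 0.0001°.
Along the meridian that is 0.0001° × 110574 m/° = 11.0574 m.

11 meters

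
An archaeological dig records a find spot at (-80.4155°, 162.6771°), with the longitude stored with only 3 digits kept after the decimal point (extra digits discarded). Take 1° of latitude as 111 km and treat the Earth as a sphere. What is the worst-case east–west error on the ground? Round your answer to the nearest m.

18 m

Truncating at 3 decimal places can drop up to a full unit in the last place, so the longitude may be off by as much as 0.001°.
At latitude 80.4155° a degree of longitude spans 111000 m × cos 80.4155° = 111000 × 0.1665 ≈ 18481.7 m.
Maximum E–W displacement: 0.001 × 18481.7 = 18.4817 m.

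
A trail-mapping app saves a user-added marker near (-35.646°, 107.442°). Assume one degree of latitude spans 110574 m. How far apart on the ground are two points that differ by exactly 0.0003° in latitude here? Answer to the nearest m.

Along a meridian 0.0003° is 0.0003 × 110574 = 33.1722 m.

33 m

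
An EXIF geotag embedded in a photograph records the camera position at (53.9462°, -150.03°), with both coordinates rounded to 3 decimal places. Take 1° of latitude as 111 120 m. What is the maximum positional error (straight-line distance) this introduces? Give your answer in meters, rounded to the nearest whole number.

64 meters

Rounding to 3 decimal places leaves each coordinate within ±0.0005° of the true value.
Latitude error → 0.0005 × 111120 = 55.56 m along the meridian.
Longitude error → 0.0005 × 111120 × cos 53.9462° = 0.0005 × 111120 × 0.5885 ≈ 32.6995 m.
Combining orthogonally: (55.56² + 32.6995²)^½ ≈ 64.4684 m.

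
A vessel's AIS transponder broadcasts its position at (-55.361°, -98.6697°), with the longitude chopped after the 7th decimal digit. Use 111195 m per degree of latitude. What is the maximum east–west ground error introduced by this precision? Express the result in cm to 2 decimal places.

0.63 cm

Truncating at 7 decimal places can drop up to a full unit in the last place, so the longitude may be off by as much as 1e-07°.
One degree of longitude at 55.361° is 111195 × cos 55.361° ≈ 111195 × 0.5684 = 63203.7 m.
Maximum E–W displacement: 1e-07 × 63203.7 = 0.00632037 m.
That is 0.00632037 m = 0.63204 cm.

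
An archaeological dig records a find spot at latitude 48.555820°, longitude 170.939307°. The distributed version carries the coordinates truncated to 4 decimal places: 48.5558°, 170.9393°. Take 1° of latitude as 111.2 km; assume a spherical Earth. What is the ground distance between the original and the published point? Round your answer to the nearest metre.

Δlat = 48.555820 − 48.5558 = +0.000020°; Δlon = 170.939307 − 170.9393 = +0.000007°.
N–S: 0.000020° × 111200 m/° = 2.224 m.
E–W at 48.5558°: 0.000007° × 111200 × cos 48.5558° = 0.000007 × 111200 × 0.6619 ≈ 0.515215 m.
Distance: √(2.224² + 0.515215²) ≈ 2.2829 m.

2 metres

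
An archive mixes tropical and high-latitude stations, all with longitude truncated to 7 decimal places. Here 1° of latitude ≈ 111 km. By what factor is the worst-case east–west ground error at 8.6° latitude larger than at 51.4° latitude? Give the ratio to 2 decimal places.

Truncating at 7 decimal places can drop up to a full unit in the last place, so the longitude may be off by as much as 1e-07°.
At 8.6°: 1e-07° × 111000 × cos 8.6° = 1e-07 × 111000 × 0.9888 ≈ 0.010975 m.
At 51.4°: 1e-07° × 111000 × cos 51.4° = 1e-07 × 111000 × 0.6239 ≈ 0.0069251 m.
Ratio: 0.010975 / 0.0069251 = cos 8.6° / cos 51.4° ≈ 1.5849.

1.58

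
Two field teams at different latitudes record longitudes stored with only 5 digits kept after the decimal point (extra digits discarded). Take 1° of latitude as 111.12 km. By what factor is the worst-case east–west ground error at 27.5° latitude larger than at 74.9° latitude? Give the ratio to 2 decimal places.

3.40

Truncating at 5 decimal places can drop up to a full unit in the last place, so the longitude may be off by as much as 1e-05°.
Error at 27.5° = 1e-05° × 111120 × cos 27.5° ≈ 1.1112 × 0.8870 = 0.98565 m.
At 74.9°: 1e-05° × 111120 × cos 74.9° = 1e-05 × 111120 × 0.2605 ≈ 0.28947 m.
The ratio reduces to cos 27.5° / cos 74.9° = 0.8870/0.2605 ≈ 3.4050.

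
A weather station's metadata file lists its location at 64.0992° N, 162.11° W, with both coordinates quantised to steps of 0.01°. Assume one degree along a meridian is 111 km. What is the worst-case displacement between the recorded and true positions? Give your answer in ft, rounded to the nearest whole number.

With a 0.01° grid the true value lies within half a step, ±0.01°/2 = ±0.005°, of the stored one.
N–S: 0.005° × 111000 m/° = 555 m.
Longitude error → 0.005 × 111000 × cos 64.0992° = 0.005 × 111000 × 0.4368 ≈ 242.432 m.
Combining orthogonally: (555² + 242.432²)^½ ≈ 605.639 m.
In feet: 605.639 m ÷ 0.3048 ≈ 1987 ft.

1987 ft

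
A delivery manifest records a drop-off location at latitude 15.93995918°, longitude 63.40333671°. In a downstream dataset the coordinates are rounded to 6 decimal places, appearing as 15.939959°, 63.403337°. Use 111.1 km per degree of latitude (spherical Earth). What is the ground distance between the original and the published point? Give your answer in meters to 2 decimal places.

0.04 meters

The latitude changed by +0.00000018° and the longitude by -0.00000029°.
N–S: 0.00000018° × 111100 m/° = 0.019998 m.
E–W at 15.94°: -0.00000029° × 111100 × cos 15.94° = -0.00000029 × 111100 × 0.9616 ≈ -0.0309802 m.
Hypotenuse of the two orthogonal shifts: √(0.019998² + 0.0309802²) = 0.036874 m.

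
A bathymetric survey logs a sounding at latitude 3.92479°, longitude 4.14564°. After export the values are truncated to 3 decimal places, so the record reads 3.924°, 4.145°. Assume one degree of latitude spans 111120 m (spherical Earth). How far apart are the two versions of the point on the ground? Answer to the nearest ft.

The latitude changed by +0.00079° and the longitude by +0.00064°.
N–S: 0.00079° × 111120 m/° = 87.7848 m.
E–W at 3.924°: 0.00064° × 111120 × cos 3.924° = 0.00064 × 111120 × 0.9977 ≈ 70.9501 m.
Hypotenuse of the two orthogonal shifts: √(87.7848² + 70.9501²) = 112.872 m.
In feet: 112.872 m ÷ 0.3048 ≈ 370.31 ft.

370 ft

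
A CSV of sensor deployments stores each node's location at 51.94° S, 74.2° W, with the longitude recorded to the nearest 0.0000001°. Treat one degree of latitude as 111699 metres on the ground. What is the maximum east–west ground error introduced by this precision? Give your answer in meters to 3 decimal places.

0.003 meters

Rounding to 7 decimal places leaves the longitude within ±5e-08° of the true value.
One degree of longitude at 51.94° is 111699 × cos 51.94° ≈ 111699 × 0.6165 = 68860.9 m.
East–west error: 5e-08° × 68860.9 m/° ≈ 0.00344305 m.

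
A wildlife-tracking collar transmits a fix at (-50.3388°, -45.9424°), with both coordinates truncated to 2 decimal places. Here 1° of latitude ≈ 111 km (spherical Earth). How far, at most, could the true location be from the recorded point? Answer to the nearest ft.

4320 ft

Truncating at 2 decimal places can drop up to a full unit in the last place, so each coordinate may be off by as much as 0.01°.
North–south component: 0.01° × 111000 = 1110 m.
East–west component at 50.3388°: 0.01° × 111000 × cos 50.3388° ≈ 0.01 × 70845.4 ≈ 708.454 m.
Worst case both components are at the extreme and orthogonal: √(1110² + 708.454²) ≈ 1316.82 m.
Converting: 1316.82 m × 3.2808 ft/m ≈ 4320.3 ft.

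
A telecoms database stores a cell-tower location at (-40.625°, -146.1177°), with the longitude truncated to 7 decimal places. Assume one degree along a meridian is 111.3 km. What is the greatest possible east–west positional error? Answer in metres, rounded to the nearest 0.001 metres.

0.008 metres

Truncating at 7 decimal places can drop up to a full unit in the last place, so the longitude may be off by as much as 1e-07°.
Parallels shrink by cos φ, so at 40.625° a degree of longitude is 111300 × 0.7590 ≈ 84475.3 m.
Maximum E–W displacement: 1e-07 × 84475.3 = 0.00844753 m.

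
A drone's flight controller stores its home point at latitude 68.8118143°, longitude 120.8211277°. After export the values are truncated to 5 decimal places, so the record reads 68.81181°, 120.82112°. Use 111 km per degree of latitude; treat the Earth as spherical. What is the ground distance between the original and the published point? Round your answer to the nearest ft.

2 ft

Δlat = 68.8118143 − 68.81181 = +0.0000043°; Δlon = 120.8211277 − 120.82112 = +0.0000077°.
North–south shift: 0.0000043 × 111000 = 0.4773 m.
E–W at 68.8118°: 0.0000077° × 111000 × cos 68.8118° = 0.0000077 × 111000 × 0.3614 ≈ 0.308916 m.
Distance: √(0.4773² + 0.308916²) ≈ 0.568546 m.
In feet: 0.568546 m ÷ 0.3048 ≈ 1.8653 ft.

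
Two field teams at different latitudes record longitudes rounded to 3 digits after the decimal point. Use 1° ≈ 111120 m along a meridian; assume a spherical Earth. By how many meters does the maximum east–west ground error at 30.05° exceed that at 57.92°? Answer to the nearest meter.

19 meters

Rounding to 3 decimal places leaves the longitude within ±0.0005° of the true value.
Error at 30.05° = 0.0005° × 111120 × cos 30.05° ≈ 55.56 × 0.8656 = 48.092 m.
Error at 57.92° = 0.0005° × 111120 × cos 57.92° ≈ 55.56 × 0.5311 = 29.508 m.
Difference: 48.092 − 29.508 = 18.584 m.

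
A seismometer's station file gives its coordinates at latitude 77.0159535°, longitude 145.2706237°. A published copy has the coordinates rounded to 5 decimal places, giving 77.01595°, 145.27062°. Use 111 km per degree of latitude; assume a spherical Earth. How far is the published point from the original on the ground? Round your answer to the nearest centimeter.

40 centimeters

Δlat = 77.0159535 − 77.01595 = +0.0000035°; Δlon = 145.2706237 − 145.27062 = +0.0000037°.
North–south shift: 0.0000035 × 111000 = 0.3885 m.
East–west at this latitude: 0.0000037° × 111000 × cos 77.016° ≈ 0.0000037 × 24939.5 = 0.092276 m.
Hypotenuse of the two orthogonal shifts: √(0.3885² + 0.092276²) = 0.399308 m.
That is 0.399308 m = 39.931 cm.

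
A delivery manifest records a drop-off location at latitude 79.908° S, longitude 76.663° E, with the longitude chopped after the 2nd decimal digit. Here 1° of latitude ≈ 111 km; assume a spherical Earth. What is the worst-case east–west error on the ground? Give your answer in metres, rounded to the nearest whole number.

195 metres

Truncating at 2 decimal places can drop up to a full unit in the last place, so the longitude may be off by as much as 0.01°.
At latitude 79.908° a degree of longitude spans 111000 m × cos 79.908° = 111000 × 0.1752 ≈ 19450.4 m.
So at most 0.01° × 19450.4 ≈ 194.504 m east–west.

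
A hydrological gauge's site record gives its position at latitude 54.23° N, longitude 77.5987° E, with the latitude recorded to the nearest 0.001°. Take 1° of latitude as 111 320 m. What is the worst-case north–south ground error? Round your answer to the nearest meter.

56 meters

Rounding to 3 decimal places leaves the latitude within ±0.0005° of the true value.
So the N–S error is at most 0.0005 × 111320 = 55.66 m.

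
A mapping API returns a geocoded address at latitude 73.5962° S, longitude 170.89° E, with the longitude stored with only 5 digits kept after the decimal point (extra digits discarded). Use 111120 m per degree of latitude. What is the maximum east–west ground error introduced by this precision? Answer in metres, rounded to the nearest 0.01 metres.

Truncating at 5 decimal places can drop up to a full unit in the last place, so the longitude may be off by as much as 1e-05°.
One degree of longitude at 73.5962° is 111120 × cos 73.5962° ≈ 111120 × 0.2824 = 31380.9 m.
So at most 1e-05° × 31380.9 ≈ 0.313809 m east–west.

0.31 metres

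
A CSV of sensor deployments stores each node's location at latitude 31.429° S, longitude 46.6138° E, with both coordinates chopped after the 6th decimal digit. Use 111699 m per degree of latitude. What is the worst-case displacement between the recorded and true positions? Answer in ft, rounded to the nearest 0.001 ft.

0.482 ft

Truncating at 6 decimal places can drop up to a full unit in the last place, so each coordinate may be off by as much as 1e-06°.
Latitude error → 1e-06 × 111699 = 0.111699 m along the meridian.
E–W at 31.429°: 1e-06° × 111699 × cos 31.429° = 1e-06 × 111699 × 0.8533 ≈ 0.0953113 m.
The two errors are perpendicular, so the maximum displacement is √(0.111699² + 0.0953113²) ≈ 0.146836 m.
In feet: 0.146836 m ÷ 0.3048 ≈ 0.48175 ft.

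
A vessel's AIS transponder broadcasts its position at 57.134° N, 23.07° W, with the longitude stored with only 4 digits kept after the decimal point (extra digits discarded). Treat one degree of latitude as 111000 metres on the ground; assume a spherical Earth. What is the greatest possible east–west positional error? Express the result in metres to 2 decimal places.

6.02 metres

Truncating at 4 decimal places can drop up to a full unit in the last place, so the longitude may be off by as much as 0.0001°.
Parallels shrink by cos φ, so at 57.134° a degree of longitude is 111000 × 0.5427 ≈ 60237 m.
Maximum E–W displacement: 0.0001 × 60237 = 6.0237 m.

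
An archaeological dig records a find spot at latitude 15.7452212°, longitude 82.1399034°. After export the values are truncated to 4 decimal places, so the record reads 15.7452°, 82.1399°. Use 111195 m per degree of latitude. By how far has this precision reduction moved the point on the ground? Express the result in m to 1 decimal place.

The latitude changed by +0.0000212° and the longitude by +0.0000034°.
N–S: 0.0000212° × 111195 m/° = 2.35733 m.
East–west at this latitude: 0.0000034° × 111195 × cos 15.7452° ≈ 0.0000034 × 107023 = 0.363877 m.
Combined displacement = (2.35733² + 0.363877²)^½ ≈ 2.38525 m.

2.4 m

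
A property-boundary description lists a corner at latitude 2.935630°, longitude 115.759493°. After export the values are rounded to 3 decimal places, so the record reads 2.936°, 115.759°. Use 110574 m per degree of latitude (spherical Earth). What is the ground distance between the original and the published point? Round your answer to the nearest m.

The latitude changed by -0.000370° and the longitude by +0.000493°.
North–south shift: -0.000370 × 110574 = -40.9124 m.
E–W at 2.936°: 0.000493° × 110574 × cos 2.936° = 0.000493 × 110574 × 0.9987 ≈ 54.4414 m.
Combined displacement = (40.9124² + 54.4414²)^½ ≈ 68.1006 m.

68 m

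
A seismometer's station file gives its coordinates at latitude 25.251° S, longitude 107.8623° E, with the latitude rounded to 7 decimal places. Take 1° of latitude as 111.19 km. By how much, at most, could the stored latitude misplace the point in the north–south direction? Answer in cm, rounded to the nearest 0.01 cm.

0.56 cm

Rounding to 7 decimal places leaves the latitude within ±5e-08° of the true value.
North–south distance: 5e-08° × 111190 m/° = 0.0055595 m.
That is 0.0055595 m = 0.55595 cm.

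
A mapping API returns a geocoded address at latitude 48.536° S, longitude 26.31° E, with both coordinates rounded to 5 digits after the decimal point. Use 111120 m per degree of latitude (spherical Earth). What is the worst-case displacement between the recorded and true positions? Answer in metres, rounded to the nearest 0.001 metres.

Rounding to 5 decimal places leaves each coordinate within ±5e-06° of the true value.
North–south component: 5e-06° × 111120 = 0.5556 m.
Longitude error → 5e-06 × 111120 × cos 48.536° = 5e-06 × 111120 × 0.6621 ≈ 0.36789 m.
Combining orthogonally: (0.5556² + 0.36789²)^½ ≈ 0.666359 m.

0.666 metres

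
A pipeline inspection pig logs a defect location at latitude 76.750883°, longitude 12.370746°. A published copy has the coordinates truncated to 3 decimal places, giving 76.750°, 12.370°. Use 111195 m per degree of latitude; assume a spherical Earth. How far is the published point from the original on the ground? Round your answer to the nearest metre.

100 metres

Δlat = 76.750883 − 76.750 = +0.000883°; Δlon = 12.370746 − 12.370 = +0.000746°.
North–south shift: 0.000883 × 111195 = 98.1852 m.
East–west at this latitude: 0.000746° × 111195 × cos 76.75° ≈ 0.000746 × 25485.9 = 19.0125 m.
Combined displacement = (98.1852² + 19.0125²)^½ ≈ 100.009 m.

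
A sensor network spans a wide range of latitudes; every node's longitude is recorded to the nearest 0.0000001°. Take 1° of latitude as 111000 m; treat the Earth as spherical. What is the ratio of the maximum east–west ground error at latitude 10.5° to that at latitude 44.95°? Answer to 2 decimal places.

Rounding to 7 decimal places leaves the longitude within ±5e-08° of the true value.
At 10.5°: 5e-08° × 111000 × cos 10.5° = 5e-08 × 111000 × 0.9833 ≈ 0.0054571 m.
Error at 44.95° = 5e-08° × 111000 × cos 44.95° ≈ 0.00555 × 0.7077 = 0.0039279 m.
Ratio: 0.0054571 / 0.0039279 = cos 10.5° / cos 44.95° ≈ 1.3893.

1.39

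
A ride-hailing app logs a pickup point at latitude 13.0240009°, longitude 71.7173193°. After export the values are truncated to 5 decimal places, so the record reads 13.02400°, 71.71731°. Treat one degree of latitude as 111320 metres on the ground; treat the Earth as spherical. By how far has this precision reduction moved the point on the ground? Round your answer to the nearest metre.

The latitude changed by +0.0000009° and the longitude by +0.0000093°.
N–S: 0.0000009° × 111320 m/° = 0.100188 m.
East–west at this latitude: 0.0000093° × 111320 × cos 13.024° ≈ 0.0000093 × 108456 = 1.00864 m.
Combined displacement = (0.100188² + 1.00864²)^½ ≈ 1.01361 m.

1 metres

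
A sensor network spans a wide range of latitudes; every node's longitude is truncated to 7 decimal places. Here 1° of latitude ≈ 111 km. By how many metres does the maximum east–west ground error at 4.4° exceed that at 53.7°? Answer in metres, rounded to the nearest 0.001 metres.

Truncating at 7 decimal places can drop up to a full unit in the last place, so the longitude may be off by as much as 1e-07°.
Error at 4.4° = 1e-07° × 111000 × cos 4.4° ≈ 0.0111 × 0.9971 = 0.011067 m.
Error at 53.7° = 1e-07° × 111000 × cos 53.7° ≈ 0.0111 × 0.5920 = 0.0065713 m.
So the lower-latitude error exceeds the higher by 0.011067 − 0.0065713 = 0.0044959 m.

0.004 metres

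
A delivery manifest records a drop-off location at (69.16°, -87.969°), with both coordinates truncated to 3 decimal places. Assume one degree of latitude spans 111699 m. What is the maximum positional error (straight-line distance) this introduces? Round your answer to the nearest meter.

Truncating at 3 decimal places can drop up to a full unit in the last place, so each coordinate may be off by as much as 0.001°.
Latitude error → 0.001 × 111699 = 111.699 m along the meridian.
East–west component at 69.16°: 0.001° × 111699 × cos 69.16° ≈ 0.001 × 39738 ≈ 39.738 m.
Combining orthogonally: (111.699² + 39.738²)^½ ≈ 118.557 m.

119 meters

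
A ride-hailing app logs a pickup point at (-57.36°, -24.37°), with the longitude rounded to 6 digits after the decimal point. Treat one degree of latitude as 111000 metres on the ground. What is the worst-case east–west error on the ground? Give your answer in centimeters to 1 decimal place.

3.0 centimeters

Rounding to 6 decimal places leaves the longitude within ±5e-07° of the true value.
Parallels shrink by cos φ, so at 57.36° a degree of longitude is 111000 × 0.5394 ≈ 59868.8 m.
East–west error: 5e-07° × 59868.8 m/° ≈ 0.0299344 m.
That is 0.0299344 m = 2.9934 cm.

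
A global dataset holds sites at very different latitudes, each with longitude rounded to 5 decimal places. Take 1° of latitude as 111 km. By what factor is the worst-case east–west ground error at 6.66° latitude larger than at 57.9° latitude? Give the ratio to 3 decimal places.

1.869

Rounding to 5 decimal places leaves the longitude within ±5e-06° of the true value.
At 6.66°: 5e-06° × 111000 × cos 6.66° = 5e-06 × 111000 × 0.9933 ≈ 0.55125 m.
Error at 57.9° = 5e-06° × 111000 × cos 57.9° ≈ 0.555 × 0.5314 = 0.29493 m.
Ratio: 0.55125 / 0.29493 = cos 6.66° / cos 57.9° ≈ 1.8691.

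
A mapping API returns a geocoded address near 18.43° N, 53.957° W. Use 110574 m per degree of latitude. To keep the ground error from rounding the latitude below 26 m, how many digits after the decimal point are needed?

4

One degree of latitude covers 110574 m.
With N decimal places the half-ulp bound is 0.5·10⁻ᴺ°, or 0.5·10⁻ᴺ × 110574 m on the ground.
Setting 55287 × 10⁻ᴺ ≤ 26 gives 10ᴺ ≥ 2126, i.e. N ≥ 3.33.
So 4 decimal places suffice (5.53 m); 3 would allow up to 55.3 m.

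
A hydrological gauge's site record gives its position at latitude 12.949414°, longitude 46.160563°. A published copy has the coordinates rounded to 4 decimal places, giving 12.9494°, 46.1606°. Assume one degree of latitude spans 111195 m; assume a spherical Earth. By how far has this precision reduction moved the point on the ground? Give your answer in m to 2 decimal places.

Δlat = 12.949414 − 12.9494 = +0.000014°; Δlon = 46.160563 − 46.1606 = -0.000037°.
N–S: 0.000014° × 111195 m/° = 1.55673 m.
East–west at this latitude: -0.000037° × 111195 × cos 12.9494° ≈ -0.000037 × 108367 = -4.00958 m.
Hypotenuse of the two orthogonal shifts: √(1.55673² + 4.00958²) = 4.30118 m.

4.30 m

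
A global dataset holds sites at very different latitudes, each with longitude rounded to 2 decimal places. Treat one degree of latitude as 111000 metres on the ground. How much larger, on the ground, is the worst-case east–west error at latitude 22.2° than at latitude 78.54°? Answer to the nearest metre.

Rounding to 2 decimal places leaves the longitude within ±0.005° of the true value.
At 22.2°: 0.005° × 111000 × cos 22.2° = 0.005 × 111000 × 0.9259 ≈ 513.86 m.
At 78.54°: 0.005° × 111000 × cos 78.54° = 0.005 × 111000 × 0.1987 ≈ 110.27 m.
Difference: 513.86 − 110.27 = 403.59 m.

404 metres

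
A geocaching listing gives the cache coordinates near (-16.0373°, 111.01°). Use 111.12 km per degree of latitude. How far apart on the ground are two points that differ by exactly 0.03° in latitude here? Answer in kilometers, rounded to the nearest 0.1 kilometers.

Along a meridian 0.03° is 0.03 × 111120 = 3333.6 m.
That is 3333.6 m = 3.3336 km.

3.3 kilometers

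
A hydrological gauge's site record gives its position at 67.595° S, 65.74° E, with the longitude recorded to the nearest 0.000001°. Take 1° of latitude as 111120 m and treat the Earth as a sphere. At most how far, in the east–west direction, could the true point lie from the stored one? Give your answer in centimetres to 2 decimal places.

Rounding to 6 decimal places leaves the longitude within ±5e-07° of the true value.
Parallels shrink by cos φ, so at 67.595° a degree of longitude is 111120 × 0.3812 ≈ 42353.5 m.
East–west error: 5e-07° × 42353.5 m/° ≈ 0.0211768 m.
That is 0.0211768 m = 2.1177 cm.

2.12 centimetres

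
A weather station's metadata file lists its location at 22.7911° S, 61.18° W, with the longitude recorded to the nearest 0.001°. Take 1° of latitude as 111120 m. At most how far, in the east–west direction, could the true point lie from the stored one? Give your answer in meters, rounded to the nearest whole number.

51 meters

Rounding to 3 decimal places leaves the longitude within ±0.0005° of the true value.
One degree of longitude at 22.7911° is 111120 × cos 22.7911° ≈ 111120 × 0.9219 = 102444 m.
East–west error: 0.0005° × 102444 m/° ≈ 51.2221 m.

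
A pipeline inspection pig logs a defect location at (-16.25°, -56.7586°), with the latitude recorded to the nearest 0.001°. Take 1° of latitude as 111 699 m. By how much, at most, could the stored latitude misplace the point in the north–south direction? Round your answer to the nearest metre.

Rounding to 3 decimal places leaves the latitude within ±0.0005° of the true value.
So the N–S error is at most 0.0005 × 111699 = 55.8495 m.

56 metres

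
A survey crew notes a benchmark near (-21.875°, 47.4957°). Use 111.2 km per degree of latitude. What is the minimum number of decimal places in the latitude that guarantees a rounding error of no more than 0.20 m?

6 decimal places

One degree of latitude covers 111200 m.
Rounding to N decimal places gives at most 0.5 × 10⁻ᴺ degrees of error, i.e. 0.5 × 10⁻ᴺ × 111200 m.
Setting 55600 × 10⁻ᴺ ≤ 0.20 gives 10ᴺ ≥ 2.78e+05, i.e. N ≥ 5.44.
N = 5 would give 0.556 m (too coarse); N = 6 gives 0.0556 m ≤ 0.20 m.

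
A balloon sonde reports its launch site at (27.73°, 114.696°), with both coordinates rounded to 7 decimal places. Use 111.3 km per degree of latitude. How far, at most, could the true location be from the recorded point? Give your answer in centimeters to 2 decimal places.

Rounding to 7 decimal places leaves each coordinate within ±5e-08° of the true value.
N–S: 5e-08° × 111300 m/° = 0.005565 m.
E–W at 27.73°: 5e-08° × 111300 × cos 27.73° = 5e-08 × 111300 × 0.8852 ≈ 0.00492586 m.
Combining orthogonally: (0.005565² + 0.00492586²)^½ ≈ 0.00743191 m.
That is 0.00743191 m = 0.74319 cm.

0.74 centimeters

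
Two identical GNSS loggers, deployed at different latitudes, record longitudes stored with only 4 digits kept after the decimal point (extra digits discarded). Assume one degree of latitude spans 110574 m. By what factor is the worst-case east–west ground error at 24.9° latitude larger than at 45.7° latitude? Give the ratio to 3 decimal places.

Truncating at 4 decimal places can drop up to a full unit in the last place, so the longitude may be off by as much as 0.0001°.
At 24.9°: 0.0001° × 110574 × cos 24.9° = 0.0001 × 110574 × 0.9070 ≈ 10.03 m.
At 45.7°: 0.0001° × 110574 × cos 45.7° = 0.0001 × 110574 × 0.6984 ≈ 7.7227 m.
The ratio reduces to cos 24.9° / cos 45.7° = 0.9070/0.6984 ≈ 1.2987.

1.299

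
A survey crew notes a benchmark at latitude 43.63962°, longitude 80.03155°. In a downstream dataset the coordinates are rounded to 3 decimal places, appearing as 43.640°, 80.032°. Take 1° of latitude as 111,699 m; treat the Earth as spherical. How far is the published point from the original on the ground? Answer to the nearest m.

The latitude changed by -0.00038° and the longitude by -0.00045°.
North–south shift: -0.00038 × 111699 = -42.4456 m.
East–west at this latitude: -0.00045° × 111699 × cos 43.64° ≈ -0.00045 × 80835.5 = -36.376 m.
Distance: √(42.4456² + 36.376²) ≈ 55.9003 m.

56 m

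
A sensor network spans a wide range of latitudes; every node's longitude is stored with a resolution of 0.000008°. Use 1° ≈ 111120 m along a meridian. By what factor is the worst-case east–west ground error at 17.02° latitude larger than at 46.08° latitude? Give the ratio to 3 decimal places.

With a 0.000008° grid the true value lies within half a step, ±0.000008°/2 = ±4e-06°, of the stored one.
At 17.02°: 4e-06° × 111120 × cos 17.02° = 4e-06 × 111120 × 0.9562 ≈ 0.42501 m.
At 46.08°: 4e-06° × 111120 × cos 46.08° = 4e-06 × 111120 × 0.6937 ≈ 0.30832 m.
The ratio reduces to cos 17.02° / cos 46.08° = 0.9562/0.6937 ≈ 1.3785.

1.379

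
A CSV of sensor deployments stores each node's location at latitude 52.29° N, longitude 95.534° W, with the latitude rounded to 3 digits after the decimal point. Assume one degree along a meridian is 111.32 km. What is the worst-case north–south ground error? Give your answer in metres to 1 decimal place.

55.7 metres

Rounding to 3 decimal places leaves the latitude within ±0.0005° of the true value.
So the N–S error is at most 0.0005 × 111320 = 55.66 m.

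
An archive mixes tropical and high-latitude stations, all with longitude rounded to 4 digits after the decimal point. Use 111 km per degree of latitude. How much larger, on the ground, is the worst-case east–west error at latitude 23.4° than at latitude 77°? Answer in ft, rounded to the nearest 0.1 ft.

Rounding to 4 decimal places leaves the longitude within ±5e-05° of the true value.
Error at 23.4° = 5e-05° × 111000 × cos 23.4° ≈ 5.55 × 0.9178 = 5.0935 m.
At 77°: 5e-05° × 111000 × cos 77° = 5e-05 × 111000 × 0.2250 ≈ 1.2485 m.
Difference: 5.0935 − 1.2485 = 3.8451 m.
Converting: 3.84506 m × 3.2808 ft/m ≈ 12.615 ft.

12.6 ft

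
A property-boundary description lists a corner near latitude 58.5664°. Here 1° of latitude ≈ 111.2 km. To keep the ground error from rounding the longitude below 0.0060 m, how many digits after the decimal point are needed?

7

At 58.5664° one degree of longitude covers 111200 × cos 58.5664° ≈ 111200 × 0.5215 ≈ 57991.9 m.
Rounding to N decimal places gives at most 0.5 × 10⁻ᴺ degrees of error, i.e. 0.5 × 10⁻ᴺ × 57991.9 m.
Need 0.5 × 57991.9 × 10⁻ᴺ ≤ 0.0060 → 10⁻ᴺ ≤ 2.069e-07, so N ≥ 6.68.
So 7 decimal places suffice (0.0029 m); 6 would allow up to 0.029 m.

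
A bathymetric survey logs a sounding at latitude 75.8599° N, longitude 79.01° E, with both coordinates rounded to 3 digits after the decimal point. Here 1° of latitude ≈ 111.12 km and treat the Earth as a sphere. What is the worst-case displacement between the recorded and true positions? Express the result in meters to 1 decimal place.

Rounding to 3 decimal places leaves each coordinate within ±0.0005° of the true value.
North–south component: 0.0005° × 111120 = 55.56 m.
Longitude error → 0.0005 × 111120 × cos 75.8599° = 0.0005 × 111120 × 0.2443 ≈ 13.573 m.
Worst case both components are at the extreme and orthogonal: √(55.56² + 13.573²) ≈ 57.1939 m.

57.2 meters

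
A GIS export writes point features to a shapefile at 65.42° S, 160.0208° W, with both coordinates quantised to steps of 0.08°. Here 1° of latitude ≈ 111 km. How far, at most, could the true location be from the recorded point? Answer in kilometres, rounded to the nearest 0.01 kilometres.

With a 0.08° grid the true value lies within half a step, ±0.08°/2 = ±0.04°, of the stored one.
North–south component: 0.04° × 111000 = 4440 m.
Longitude error → 0.04 × 111000 × cos 65.42° = 0.04 × 111000 × 0.4160 ≈ 1846.88 m.
Combining orthogonally: (4440² + 1846.88²)^½ ≈ 4808.8 m.
That is 4808.8 m = 4.8088 km.

4.81 kilometres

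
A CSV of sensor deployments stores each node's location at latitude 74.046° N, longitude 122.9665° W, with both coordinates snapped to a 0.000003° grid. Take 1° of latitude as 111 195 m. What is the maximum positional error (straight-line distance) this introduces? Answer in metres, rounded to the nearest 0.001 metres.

0.173 metres

With a 0.000003° grid the true value lies within half a step, ±0.000003°/2 = ±1.5e-06°, of the stored one.
North–south component: 1.5e-06° × 111195 = 0.166793 m.
Longitude error → 1.5e-06 × 111195 × cos 74.046° = 1.5e-06 × 111195 × 0.2749 ≈ 0.0458455 m.
Worst case both components are at the extreme and orthogonal: √(0.166793² + 0.0458455²) ≈ 0.172978 m.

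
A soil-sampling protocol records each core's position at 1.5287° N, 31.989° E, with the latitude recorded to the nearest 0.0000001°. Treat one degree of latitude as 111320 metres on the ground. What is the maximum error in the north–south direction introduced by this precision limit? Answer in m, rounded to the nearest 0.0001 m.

Rounding to 7 decimal places leaves the latitude within ±5e-08° of the true value.
So the N–S error is at most 5e-08 × 111320 = 0.005566 m.

0.0056 m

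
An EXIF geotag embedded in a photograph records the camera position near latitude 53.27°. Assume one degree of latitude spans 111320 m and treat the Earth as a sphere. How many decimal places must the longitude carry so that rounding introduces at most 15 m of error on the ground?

4 decimal places

At 53.27° one degree of longitude covers 111320 × cos 53.27° ≈ 111320 × 0.5980 ≈ 66574.4 m.
Rounding to N decimal places gives at most 0.5 × 10⁻ᴺ degrees of error, i.e. 0.5 × 10⁻ᴺ × 66574.4 m.
Need 0.5 × 66574.4 × 10⁻ᴺ ≤ 15 → 10⁻ᴺ ≤ 4.506e-04, so N ≥ 3.35.
So 4 decimal places suffice (3.33 m); 3 would allow up to 33.3 m.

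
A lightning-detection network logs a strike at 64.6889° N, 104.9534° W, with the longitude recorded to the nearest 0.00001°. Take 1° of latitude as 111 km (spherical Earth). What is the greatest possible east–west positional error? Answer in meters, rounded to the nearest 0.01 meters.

Rounding to 5 decimal places leaves the longitude within ±5e-06° of the true value.
Parallels shrink by cos φ, so at 64.6889° a degree of longitude is 111000 × 0.4275 ≈ 47456.2 m.
East–west error: 5e-06° × 47456.2 m/° ≈ 0.237281 m.

0.24 meters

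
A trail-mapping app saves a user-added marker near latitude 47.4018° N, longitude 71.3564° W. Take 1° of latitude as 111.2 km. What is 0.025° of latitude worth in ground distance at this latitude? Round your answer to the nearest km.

3 km

Along a meridian 0.025° is 0.025 × 111200 = 2780 m.
That is 2780 m = 2.78 km.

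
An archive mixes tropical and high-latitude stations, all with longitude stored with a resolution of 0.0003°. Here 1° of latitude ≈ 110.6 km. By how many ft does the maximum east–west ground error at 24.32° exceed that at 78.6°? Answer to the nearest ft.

With a 0.0003° grid the true value lies within half a step, ±0.0003°/2 = ±0.00015°, of the stored one.
At 24.32°: 0.00015° × 110600 × cos 24.32° = 0.00015 × 110600 × 0.9113 ≈ 15.118 m.
Error at 78.6° = 0.00015° × 110600 × cos 78.6° ≈ 16.59 × 0.1977 = 3.2791 m.
Difference: 15.118 − 3.2791 = 11.839 m.
Converting: 11.8387 m × 3.2808 ft/m ≈ 38.841 ft.

39 ft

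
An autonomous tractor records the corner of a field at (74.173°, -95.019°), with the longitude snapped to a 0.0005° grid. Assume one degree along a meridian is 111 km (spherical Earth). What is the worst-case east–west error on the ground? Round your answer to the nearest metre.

With a 0.0005° grid the true value lies within half a step, ±0.0005°/2 = ±0.00025°, of the stored one.
At latitude 74.173° a degree of longitude spans 111000 m × cos 74.173° = 111000 × 0.2727 ≈ 30273.4 m.
Maximum E–W displacement: 0.00025 × 30273.4 = 7.56836 m.

8 metres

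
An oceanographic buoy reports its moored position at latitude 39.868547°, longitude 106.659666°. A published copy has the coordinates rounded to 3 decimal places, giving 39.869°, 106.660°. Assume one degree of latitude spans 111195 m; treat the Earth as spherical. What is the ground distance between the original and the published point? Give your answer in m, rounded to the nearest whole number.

Δlat = 39.868547 − 39.869 = -0.000453°; Δlon = 106.659666 − 106.660 = -0.000334°.
North–south shift: -0.000453 × 111195 = -50.3713 m.
E–W at 39.869°: -0.000334° × 111195 × cos 39.869° = -0.000334 × 111195 × 0.7675 ≈ -28.5047 m.
Hypotenuse of the two orthogonal shifts: √(50.3713² + 28.5047²) = 57.8774 m.

58 m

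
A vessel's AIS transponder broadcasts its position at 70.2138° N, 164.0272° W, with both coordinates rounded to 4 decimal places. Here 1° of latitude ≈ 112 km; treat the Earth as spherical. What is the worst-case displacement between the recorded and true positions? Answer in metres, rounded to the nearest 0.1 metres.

5.9 metres

Rounding to 4 decimal places leaves each coordinate within ±5e-05° of the true value.
North–south component: 5e-05° × 112000 = 5.6 m.
E–W at 70.2138°: 5e-05° × 112000 × cos 70.2138° = 5e-05 × 112000 × 0.3385 ≈ 1.89566 m.
Worst case both components are at the extreme and orthogonal: √(5.6² + 1.89566²) ≈ 5.91215 m.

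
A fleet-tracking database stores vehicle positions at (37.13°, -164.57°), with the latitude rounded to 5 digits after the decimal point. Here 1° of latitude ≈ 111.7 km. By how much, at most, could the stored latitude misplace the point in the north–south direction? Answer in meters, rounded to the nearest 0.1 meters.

0.6 meters

Rounding to 5 decimal places leaves the latitude within ±5e-06° of the true value.
Along the meridian that is 5e-06° × 111700 m/° = 0.5585 m.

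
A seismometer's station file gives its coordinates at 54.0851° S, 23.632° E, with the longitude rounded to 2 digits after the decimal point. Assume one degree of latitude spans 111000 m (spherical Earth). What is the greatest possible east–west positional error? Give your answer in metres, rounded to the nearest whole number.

Rounding to 2 decimal places leaves the longitude within ±0.005° of the true value.
Parallels shrink by cos φ, so at 54.0851° a degree of longitude is 111000 × 0.5866 ≈ 65110.7 m.
East–west error: 0.005° × 65110.7 m/° ≈ 325.554 m.

326 metres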